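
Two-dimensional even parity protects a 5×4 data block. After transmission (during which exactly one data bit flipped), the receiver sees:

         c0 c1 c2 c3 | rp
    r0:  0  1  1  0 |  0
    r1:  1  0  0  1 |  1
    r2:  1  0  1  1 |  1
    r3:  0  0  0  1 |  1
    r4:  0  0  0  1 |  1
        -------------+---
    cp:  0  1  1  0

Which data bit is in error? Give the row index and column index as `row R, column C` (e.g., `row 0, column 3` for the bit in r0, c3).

Recompute each row's even parity and compare to rp:
  r0: data parity 0, sent rp 0 → ok
  r1: data parity 0, sent rp 1 → mismatch
  r2: data parity 1, sent rp 1 → ok
  r3: data parity 1, sent rp 1 → ok
  r4: data parity 1, sent rp 1 → ok
Recompute each column's even parity and compare to cp:
  c0: data parity 0, sent cp 0 → ok
  c1: data parity 1, sent cp 1 → ok
  c2: data parity 0, sent cp 1 → mismatch
  c3: data parity 0, sent cp 0 → ok
Exactly one row (r1) and one column (c2) fail → the flipped bit is at their intersection.

row 1, column 2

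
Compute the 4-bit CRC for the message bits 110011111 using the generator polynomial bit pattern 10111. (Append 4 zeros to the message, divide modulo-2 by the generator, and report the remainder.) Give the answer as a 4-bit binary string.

Append 4 zeros: 1100111110000. Divide by 10111 (XOR where the leading bit is 1):
  pos 0: 11001 XOR 10111 = 01110
  pos 1: 11101 XOR 10111 = 01010
  pos 2: 10101 XOR 10111 = 00010
  pos 5: 10110 XOR 10111 = 00001
Remainder (last 4 bits) = 1000. This is the CRC / FCS.

1000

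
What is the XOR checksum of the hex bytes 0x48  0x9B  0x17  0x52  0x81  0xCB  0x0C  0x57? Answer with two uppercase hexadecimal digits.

87

XOR the bytes together:
  start with 0x48
  0x48 ⊕ 0x9B = 0xD3
  0xD3 ⊕ 0x17 = 0xC4
  0xC4 ⊕ 0x52 = 0x96
  0x96 ⊕ 0x81 = 0x17
  0x17 ⊕ 0xCB = 0xDC
  0xDC ⊕ 0x0C = 0xD0
  0xD0 ⊕ 0x57 = 0x87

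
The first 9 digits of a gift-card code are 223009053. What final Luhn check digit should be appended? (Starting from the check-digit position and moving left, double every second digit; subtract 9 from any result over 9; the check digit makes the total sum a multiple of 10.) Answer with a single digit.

8

Partial digits right→left: 3 5 0 9 0 0 3 2 2
Double every second digit counting from the check-digit position (so the 1st, 3rd, 5th, ... of the partial from the right).
  doubled (with −9 where >9): 6 0 0 6 4 → sum 16
  kept as-is: 5 9 0 2 → sum 16
Total = 16 + 16 = 32.
Check digit = (10 − (32 mod 10)) mod 10 = 8.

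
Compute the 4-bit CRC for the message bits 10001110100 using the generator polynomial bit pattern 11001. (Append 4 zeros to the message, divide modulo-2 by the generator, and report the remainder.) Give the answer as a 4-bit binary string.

0010

Append 4 zeros: 100011101000000. Divide by 11001 (XOR where the leading bit is 1):
  pos 0: 10001 XOR 11001 = 01000
  pos 1: 10001 XOR 11001 = 01000
  pos 2: 10001 XOR 11001 = 01000
  pos 3: 10000 XOR 11001 = 01001
  pos 4: 10011 XOR 11001 = 01010
  pos 5: 10100 XOR 11001 = 01101
  pos 6: 11010 XOR 11001 = 00011
  pos 9: 11000 XOR 11001 = 00001
Remainder (last 4 bits) = 0010. This is the CRC / FCS.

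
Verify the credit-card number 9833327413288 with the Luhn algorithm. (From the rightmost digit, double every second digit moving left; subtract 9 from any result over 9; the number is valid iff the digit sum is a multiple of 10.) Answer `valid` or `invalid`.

From the right, keep odd positions and double even positions (subtract 9 from any doubled value over 9):
  doubled (positions 2,4,...): 7 6 8 4 6 7 → sum 38
  kept (positions 1,3,...): 8 2 1 7 3 3 9 → sum 33
Total = 71.
71 mod 10 = 1, so the number is invalid.

invalid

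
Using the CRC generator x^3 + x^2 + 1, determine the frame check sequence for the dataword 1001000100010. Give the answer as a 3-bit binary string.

Append 3 zeros: 1001000100010000. Divide by 1101 (XOR where the leading bit is 1):
  pos 0: 1001 XOR 1101 = 0100
  pos 1: 1000 XOR 1101 = 0101
  pos 2: 1010 XOR 1101 = 0111
  pos 3: 1110 XOR 1101 = 0011
  pos 5: 1110 XOR 1101 = 0011
  pos 7: 1100 XOR 1101 = 0001
  pos 10: 1100 XOR 1101 = 0001
Remainder (last 3 bits) = 100. This is the CRC / FCS.

100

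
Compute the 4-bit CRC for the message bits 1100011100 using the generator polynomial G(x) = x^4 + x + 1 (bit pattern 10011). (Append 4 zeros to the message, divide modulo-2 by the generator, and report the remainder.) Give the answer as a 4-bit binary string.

Append 4 zeros: 11000111000000. Divide by 10011 (XOR where the leading bit is 1):
  pos 0: 11000 XOR 10011 = 01011
  pos 1: 10111 XOR 10011 = 00100
  pos 3: 10011 XOR 10011 = 00000
Remainder (last 4 bits) = 0000. This is the CRC / FCS.

0000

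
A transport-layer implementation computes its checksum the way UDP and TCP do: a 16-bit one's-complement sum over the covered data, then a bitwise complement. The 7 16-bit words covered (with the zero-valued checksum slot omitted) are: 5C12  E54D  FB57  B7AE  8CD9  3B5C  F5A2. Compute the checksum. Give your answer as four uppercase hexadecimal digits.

One's-complement addition (fold any carry out of bit 15 back into bit 0):
  0x5C12 + 0xE54D = 0x1415F → wrap carry → 0x4160
  0x4160 + 0xFB57 = 0x13CB7 → wrap carry → 0x3CB8
  0x3CB8 + 0xB7AE = 0x0F466
  0xF466 + 0x8CD9 = 0x1813F → wrap carry → 0x8140
  0x8140 + 0x3B5C = 0x0BC9C
  0xBC9C + 0xF5A2 = 0x1B23E → wrap carry → 0xB23F
One's-complement sum = 0xB23F.
Checksum = ~0xB23F & 0xFFFF = 0x4DC0.

4DC0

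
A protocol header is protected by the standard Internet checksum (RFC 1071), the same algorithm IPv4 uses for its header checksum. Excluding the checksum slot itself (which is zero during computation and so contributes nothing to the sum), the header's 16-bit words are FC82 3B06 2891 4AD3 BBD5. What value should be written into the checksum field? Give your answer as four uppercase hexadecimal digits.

993C

One's-complement addition (fold any carry out of bit 15 back into bit 0):
  0xFC82 + 0x3B06 = 0x13788 → wrap carry → 0x3789
  0x3789 + 0x2891 = 0x0601A
  0x601A + 0x4AD3 = 0x0AAED
  0xAAED + 0xBBD5 = 0x166C2 → wrap carry → 0x66C3
One's-complement sum = 0x66C3.
Checksum = ~0x66C3 & 0xFFFF = 0x993C.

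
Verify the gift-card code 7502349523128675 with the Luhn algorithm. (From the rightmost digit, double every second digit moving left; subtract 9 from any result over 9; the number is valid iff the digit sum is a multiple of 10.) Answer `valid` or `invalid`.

valid

From the right, keep odd positions and double even positions (subtract 9 from any doubled value over 9):
  doubled (positions 2,4,...): 5 7 2 4 9 6 0 5 → sum 38
  kept (positions 1,3,...): 5 6 2 3 5 4 2 5 → sum 32
Total = 70.
70 mod 10 = 0, so the number is valid.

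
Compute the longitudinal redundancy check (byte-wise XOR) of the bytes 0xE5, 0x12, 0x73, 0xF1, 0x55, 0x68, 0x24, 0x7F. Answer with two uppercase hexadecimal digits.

XOR the bytes together:
  start with 0xE5
  0xE5 ⊕ 0x12 = 0xF7
  0xF7 ⊕ 0x73 = 0x84
  0x84 ⊕ 0xF1 = 0x75
  0x75 ⊕ 0x55 = 0x20
  0x20 ⊕ 0x68 = 0x48
  0x48 ⊕ 0x24 = 0x6C
  0x6C ⊕ 0x7F = 0x13

13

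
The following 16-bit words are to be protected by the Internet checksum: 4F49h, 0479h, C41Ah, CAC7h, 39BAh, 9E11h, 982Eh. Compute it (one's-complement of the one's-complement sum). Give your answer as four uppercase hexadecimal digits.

One's-complement addition (fold any carry out of bit 15 back into bit 0):
  0x4F49 + 0x0479 = 0x053C2
  0x53C2 + 0xC41A = 0x117DC → wrap carry → 0x17DD
  0x17DD + 0xCAC7 = 0x0E2A4
  0xE2A4 + 0x39BA = 0x11C5E → wrap carry → 0x1C5F
  0x1C5F + 0x9E11 = 0x0BA70
  0xBA70 + 0x982E = 0x1529E → wrap carry → 0x529F
One's-complement sum = 0x529F.
Checksum = ~0x529F & 0xFFFF = 0xAD60.

AD60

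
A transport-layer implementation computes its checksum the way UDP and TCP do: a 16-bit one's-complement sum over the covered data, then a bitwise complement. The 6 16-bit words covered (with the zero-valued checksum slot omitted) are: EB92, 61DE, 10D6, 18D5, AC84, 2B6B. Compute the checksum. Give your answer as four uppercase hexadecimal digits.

B0F3

One's-complement addition (fold any carry out of bit 15 back into bit 0):
  0xEB92 + 0x61DE = 0x14D70 → wrap carry → 0x4D71
  0x4D71 + 0x10D6 = 0x05E47
  0x5E47 + 0x18D5 = 0x0771C
  0x771C + 0xAC84 = 0x123A0 → wrap carry → 0x23A1
  0x23A1 + 0x2B6B = 0x04F0C
One's-complement sum = 0x4F0C.
Checksum = ~0x4F0C & 0xFFFF = 0xB0F3.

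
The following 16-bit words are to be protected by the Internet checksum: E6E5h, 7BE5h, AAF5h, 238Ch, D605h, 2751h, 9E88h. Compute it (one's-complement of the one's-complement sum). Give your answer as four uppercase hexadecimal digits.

One's-complement addition (fold any carry out of bit 15 back into bit 0):
  0xE6E5 + 0x7BE5 = 0x162CA → wrap carry → 0x62CB
  0x62CB + 0xAAF5 = 0x10DC0 → wrap carry → 0x0DC1
  0x0DC1 + 0x238C = 0x0314D
  0x314D + 0xD605 = 0x10752 → wrap carry → 0x0753
  0x0753 + 0x2751 = 0x02EA4
  0x2EA4 + 0x9E88 = 0x0CD2C
One's-complement sum = 0xCD2C.
Checksum = ~0xCD2C & 0xFFFF = 0x32D3.

32D3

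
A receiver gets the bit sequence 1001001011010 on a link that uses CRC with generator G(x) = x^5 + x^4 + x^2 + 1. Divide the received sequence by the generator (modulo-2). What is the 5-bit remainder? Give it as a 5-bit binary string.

00000

Modulo-2 division of 1001001011010 by 110101:
  pos 0: 100100 XOR 110101 = 010001
  pos 1: 100011 XOR 110101 = 010110
  pos 2: 101100 XOR 110101 = 011001
  pos 3: 110011 XOR 110101 = 000110
  pos 6: 110101 XOR 110101 = 000000
Remainder = 00000 (zero — the frame passes the CRC check).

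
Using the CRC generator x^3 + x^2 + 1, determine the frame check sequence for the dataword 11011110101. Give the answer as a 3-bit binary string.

Append 3 zeros: 11011110101000. Divide by 1101 (XOR where the leading bit is 1):
  pos 0: 1101 XOR 1101 = 0000
  pos 4: 1110 XOR 1101 = 0011
  pos 6: 1110 XOR 1101 = 0011
  pos 8: 1110 XOR 1101 = 0011
  pos 10: 1100 XOR 1101 = 0001
Remainder (last 3 bits) = 001. This is the CRC / FCS.

001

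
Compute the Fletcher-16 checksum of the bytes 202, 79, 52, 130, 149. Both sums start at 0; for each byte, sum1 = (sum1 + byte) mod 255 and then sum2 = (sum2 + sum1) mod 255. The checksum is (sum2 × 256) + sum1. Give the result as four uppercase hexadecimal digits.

6A66

Running sums (mod 255):
  after byte 0 (202): sum1=202, sum2=202
  after byte 1 (79): sum1=26, sum2=228
  after byte 2 (52): sum1=78, sum2=51
  after byte 3 (130): sum1=208, sum2=4
  after byte 4 (149): sum1=102, sum2=106
Checksum = sum2·256 + sum1 = 106·256 + 102 = 27238 = 0x6A66.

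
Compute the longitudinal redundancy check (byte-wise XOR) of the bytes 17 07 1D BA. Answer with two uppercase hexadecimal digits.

XOR the bytes together:
  start with 0x17
  0x17 ⊕ 0x07 = 0x10
  0x10 ⊕ 0x1D = 0x0D
  0x0D ⊕ 0xBA = 0xB7

B7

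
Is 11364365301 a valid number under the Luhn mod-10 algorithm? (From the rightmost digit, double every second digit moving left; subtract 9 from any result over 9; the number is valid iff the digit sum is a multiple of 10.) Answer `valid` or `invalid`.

valid

From the right, keep odd positions and double even positions (subtract 9 from any doubled value over 9):
  doubled (positions 2,4,...): 0 1 6 3 2 → sum 12
  kept (positions 1,3,...): 1 3 6 4 3 1 → sum 18
Total = 30.
30 mod 10 = 0, so the number is valid.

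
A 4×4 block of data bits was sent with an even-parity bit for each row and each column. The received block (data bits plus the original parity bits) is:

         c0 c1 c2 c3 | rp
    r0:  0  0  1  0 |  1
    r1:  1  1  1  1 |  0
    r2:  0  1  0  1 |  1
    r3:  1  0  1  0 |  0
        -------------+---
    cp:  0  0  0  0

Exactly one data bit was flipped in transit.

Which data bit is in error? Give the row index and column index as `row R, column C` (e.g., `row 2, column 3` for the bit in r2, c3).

Recompute each row's even parity and compare to rp:
  r0: data parity 1, sent rp 1 → ok
  r1: data parity 0, sent rp 0 → ok
  r2: data parity 0, sent rp 1 → mismatch
  r3: data parity 0, sent rp 0 → ok
Recompute each column's even parity and compare to cp:
  c0: data parity 0, sent cp 0 → ok
  c1: data parity 0, sent cp 0 → ok
  c2: data parity 1, sent cp 0 → mismatch
  c3: data parity 0, sent cp 0 → ok
Exactly one row (r2) and one column (c2) fail → the flipped bit is at their intersection.

row 2, column 2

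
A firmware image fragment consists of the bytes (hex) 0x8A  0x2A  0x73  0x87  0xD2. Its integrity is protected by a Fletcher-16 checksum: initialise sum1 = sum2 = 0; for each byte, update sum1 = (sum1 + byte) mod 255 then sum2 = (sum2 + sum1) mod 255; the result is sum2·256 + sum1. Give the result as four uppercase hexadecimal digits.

9982

Running sums (mod 255):
  after byte 0 (0x8A): sum1=138, sum2=138
  after byte 1 (0x2A): sum1=180, sum2=63
  after byte 2 (0x73): sum1=40, sum2=103
  after byte 3 (0x87): sum1=175, sum2=23
  after byte 4 (0xD2): sum1=130, sum2=153
Checksum = sum2·256 + sum1 = 153·256 + 130 = 39298 = 0x9982.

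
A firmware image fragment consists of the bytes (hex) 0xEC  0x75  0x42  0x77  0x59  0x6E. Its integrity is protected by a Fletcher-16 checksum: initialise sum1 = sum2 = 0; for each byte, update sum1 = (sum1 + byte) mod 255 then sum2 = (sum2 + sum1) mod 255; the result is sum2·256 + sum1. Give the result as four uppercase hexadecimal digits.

Running sums (mod 255):
  after byte 0 (0xEC): sum1=236, sum2=236
  after byte 1 (0x75): sum1=98, sum2=79
  after byte 2 (0x42): sum1=164, sum2=243
  after byte 3 (0x77): sum1=28, sum2=16
  after byte 4 (0x59): sum1=117, sum2=133
  after byte 5 (0x6E): sum1=227, sum2=105
Checksum = sum2·256 + sum1 = 105·256 + 227 = 27107 = 0x69E3.

69E3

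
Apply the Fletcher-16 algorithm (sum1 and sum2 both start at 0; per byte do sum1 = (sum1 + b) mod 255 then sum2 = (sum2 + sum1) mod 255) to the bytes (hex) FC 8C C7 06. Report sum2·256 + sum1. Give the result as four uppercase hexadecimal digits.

2F57

Running sums (mod 255):
  after byte 0 (FC): sum1=252, sum2=252
  after byte 1 (8C): sum1=137, sum2=134
  after byte 2 (C7): sum1=81, sum2=215
  after byte 3 (06): sum1=87, sum2=47
Checksum = sum2·256 + sum1 = 47·256 + 87 = 12119 = 0x2F57.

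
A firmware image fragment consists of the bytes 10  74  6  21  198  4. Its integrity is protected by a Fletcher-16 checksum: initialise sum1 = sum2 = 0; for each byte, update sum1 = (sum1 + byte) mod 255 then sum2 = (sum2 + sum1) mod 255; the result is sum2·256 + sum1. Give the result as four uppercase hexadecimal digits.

Running sums (mod 255):
  after byte 0 (10): sum1=10, sum2=10
  after byte 1 (74): sum1=84, sum2=94
  after byte 2 (6): sum1=90, sum2=184
  after byte 3 (21): sum1=111, sum2=40
  after byte 4 (198): sum1=54, sum2=94
  after byte 5 (4): sum1=58, sum2=152
Checksum = sum2·256 + sum1 = 152·256 + 58 = 38970 = 0x983A.

983A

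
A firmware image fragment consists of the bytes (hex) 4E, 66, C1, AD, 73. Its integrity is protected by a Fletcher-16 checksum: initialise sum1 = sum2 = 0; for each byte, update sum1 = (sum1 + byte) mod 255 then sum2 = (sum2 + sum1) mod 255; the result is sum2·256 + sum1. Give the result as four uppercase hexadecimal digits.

3597

Running sums (mod 255):
  after byte 0 (4E): sum1=78, sum2=78
  after byte 1 (66): sum1=180, sum2=3
  after byte 2 (C1): sum1=118, sum2=121
  after byte 3 (AD): sum1=36, sum2=157
  after byte 4 (73): sum1=151, sum2=53
Checksum = sum2·256 + sum1 = 53·256 + 151 = 13719 = 0x3597.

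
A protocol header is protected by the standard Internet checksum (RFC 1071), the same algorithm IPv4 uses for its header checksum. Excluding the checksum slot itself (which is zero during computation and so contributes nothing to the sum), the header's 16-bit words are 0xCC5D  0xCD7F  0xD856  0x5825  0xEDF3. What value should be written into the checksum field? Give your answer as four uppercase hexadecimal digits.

One's-complement addition (fold any carry out of bit 15 back into bit 0):
  0xCC5D + 0xCD7F = 0x199DC → wrap carry → 0x99DD
  0x99DD + 0xD856 = 0x17233 → wrap carry → 0x7234
  0x7234 + 0x5825 = 0x0CA59
  0xCA59 + 0xEDF3 = 0x1B84C → wrap carry → 0xB84D
One's-complement sum = 0xB84D.
Checksum = ~0xB84D & 0xFFFF = 0x47B2.

47B2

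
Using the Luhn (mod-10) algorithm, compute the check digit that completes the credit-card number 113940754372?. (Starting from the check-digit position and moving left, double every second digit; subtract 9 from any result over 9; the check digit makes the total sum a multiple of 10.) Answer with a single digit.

2

Partial digits right→left: 2 7 3 4 5 7 0 4 9 3 1 1
Double every second digit counting from the check-digit position (so the 1st, 3rd, 5th, ... of the partial from the right).
  doubled (with −9 where >9): 4 6 1 0 9 2 → sum 22
  kept as-is: 7 4 7 4 3 1 → sum 26
Total = 22 + 26 = 48.
Check digit = (10 − (48 mod 10)) mod 10 = 2.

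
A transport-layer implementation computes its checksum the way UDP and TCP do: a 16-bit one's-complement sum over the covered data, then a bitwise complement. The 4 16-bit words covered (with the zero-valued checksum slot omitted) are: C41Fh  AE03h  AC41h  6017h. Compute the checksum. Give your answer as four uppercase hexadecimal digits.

One's-complement addition (fold any carry out of bit 15 back into bit 0):
  0xC41F + 0xAE03 = 0x17222 → wrap carry → 0x7223
  0x7223 + 0xAC41 = 0x11E64 → wrap carry → 0x1E65
  0x1E65 + 0x6017 = 0x07E7C
One's-complement sum = 0x7E7C.
Checksum = ~0x7E7C & 0xFFFF = 0x8183.

8183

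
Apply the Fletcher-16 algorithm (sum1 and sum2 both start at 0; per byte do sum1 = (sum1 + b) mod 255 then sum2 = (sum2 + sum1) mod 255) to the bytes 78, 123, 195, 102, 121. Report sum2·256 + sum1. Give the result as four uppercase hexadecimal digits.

076D

Running sums (mod 255):
  after byte 0 (78): sum1=78, sum2=78
  after byte 1 (123): sum1=201, sum2=24
  after byte 2 (195): sum1=141, sum2=165
  after byte 3 (102): sum1=243, sum2=153
  after byte 4 (121): sum1=109, sum2=7
Checksum = sum2·256 + sum1 = 7·256 + 109 = 1901 = 0x076D.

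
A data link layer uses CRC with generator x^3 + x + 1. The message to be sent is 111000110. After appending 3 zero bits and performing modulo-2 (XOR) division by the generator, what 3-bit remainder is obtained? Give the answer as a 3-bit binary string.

000

Append 3 zeros: 111000110000. Divide by 1011 (XOR where the leading bit is 1):
  pos 0: 1110 XOR 1011 = 0101
  pos 1: 1010 XOR 1011 = 0001
  pos 4: 1011 XOR 1011 = 0000
Remainder (last 3 bits) = 000. This is the CRC / FCS.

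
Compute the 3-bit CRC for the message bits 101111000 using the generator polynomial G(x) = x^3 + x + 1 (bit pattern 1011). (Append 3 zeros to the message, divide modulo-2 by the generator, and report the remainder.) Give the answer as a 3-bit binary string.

100

Append 3 zeros: 101111000000. Divide by 1011 (XOR where the leading bit is 1):
  pos 0: 1011 XOR 1011 = 0000
  pos 4: 1100 XOR 1011 = 0111
  pos 5: 1110 XOR 1011 = 0101
  pos 6: 1010 XOR 1011 = 0001
Remainder (last 3 bits) = 100. This is the CRC / FCS.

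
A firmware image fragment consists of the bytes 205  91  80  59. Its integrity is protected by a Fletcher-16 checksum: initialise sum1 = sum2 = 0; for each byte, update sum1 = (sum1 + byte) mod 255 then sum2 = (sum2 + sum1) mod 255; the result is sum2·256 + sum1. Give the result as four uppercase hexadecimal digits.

Running sums (mod 255):
  after byte 0 (205): sum1=205, sum2=205
  after byte 1 (91): sum1=41, sum2=246
  after byte 2 (80): sum1=121, sum2=112
  after byte 3 (59): sum1=180, sum2=37
Checksum = sum2·256 + sum1 = 37·256 + 180 = 9652 = 0x25B4.

25B4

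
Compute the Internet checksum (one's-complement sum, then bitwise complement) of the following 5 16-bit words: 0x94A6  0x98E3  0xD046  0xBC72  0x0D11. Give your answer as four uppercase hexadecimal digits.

38AB

One's-complement addition (fold any carry out of bit 15 back into bit 0):
  0x94A6 + 0x98E3 = 0x12D89 → wrap carry → 0x2D8A
  0x2D8A + 0xD046 = 0x0FDD0
  0xFDD0 + 0xBC72 = 0x1BA42 → wrap carry → 0xBA43
  0xBA43 + 0x0D11 = 0x0C754
One's-complement sum = 0xC754.
Checksum = ~0xC754 & 0xFFFF = 0x38AB.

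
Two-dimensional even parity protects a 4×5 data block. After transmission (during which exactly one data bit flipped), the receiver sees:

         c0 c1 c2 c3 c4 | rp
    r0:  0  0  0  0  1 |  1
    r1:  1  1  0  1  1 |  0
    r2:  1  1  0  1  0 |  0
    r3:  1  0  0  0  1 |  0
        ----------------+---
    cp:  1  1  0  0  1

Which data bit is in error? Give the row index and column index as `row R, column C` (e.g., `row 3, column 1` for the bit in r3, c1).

row 2, column 1

Recompute each row's even parity and compare to rp:
  r0: data parity 1, sent rp 1 → ok
  r1: data parity 0, sent rp 0 → ok
  r2: data parity 1, sent rp 0 → mismatch
  r3: data parity 0, sent rp 0 → ok
Recompute each column's even parity and compare to cp:
  c0: data parity 1, sent cp 1 → ok
  c1: data parity 0, sent cp 1 → mismatch
  c2: data parity 0, sent cp 0 → ok
  c3: data parity 0, sent cp 0 → ok
  c4: data parity 1, sent cp 1 → ok
Exactly one row (r2) and one column (c1) fail → the flipped bit is at their intersection.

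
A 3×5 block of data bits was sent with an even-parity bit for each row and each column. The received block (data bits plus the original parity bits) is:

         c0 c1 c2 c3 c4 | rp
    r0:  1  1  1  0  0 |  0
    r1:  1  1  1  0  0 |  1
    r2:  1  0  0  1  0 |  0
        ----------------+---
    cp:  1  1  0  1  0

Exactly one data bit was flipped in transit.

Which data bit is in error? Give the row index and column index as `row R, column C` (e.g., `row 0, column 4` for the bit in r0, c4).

Recompute each row's even parity and compare to rp:
  r0: data parity 1, sent rp 0 → mismatch
  r1: data parity 1, sent rp 1 → ok
  r2: data parity 0, sent rp 0 → ok
Recompute each column's even parity and compare to cp:
  c0: data parity 1, sent cp 1 → ok
  c1: data parity 0, sent cp 1 → mismatch
  c2: data parity 0, sent cp 0 → ok
  c3: data parity 1, sent cp 1 → ok
  c4: data parity 0, sent cp 0 → ok
Exactly one row (r0) and one column (c1) fail → the flipped bit is at their intersection.

row 0, column 1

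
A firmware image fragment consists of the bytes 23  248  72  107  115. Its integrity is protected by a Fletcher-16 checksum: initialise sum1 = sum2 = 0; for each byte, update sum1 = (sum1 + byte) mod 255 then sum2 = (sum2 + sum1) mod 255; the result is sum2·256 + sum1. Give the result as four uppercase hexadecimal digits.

7A37

Running sums (mod 255):
  after byte 0 (23): sum1=23, sum2=23
  after byte 1 (248): sum1=16, sum2=39
  after byte 2 (72): sum1=88, sum2=127
  after byte 3 (107): sum1=195, sum2=67
  after byte 4 (115): sum1=55, sum2=122
Checksum = sum2·256 + sum1 = 122·256 + 55 = 31287 = 0x7A37.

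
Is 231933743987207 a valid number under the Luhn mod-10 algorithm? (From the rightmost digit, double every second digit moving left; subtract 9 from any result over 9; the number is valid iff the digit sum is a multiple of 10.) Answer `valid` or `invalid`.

invalid

From the right, keep odd positions and double even positions (subtract 9 from any doubled value over 9):
  doubled (positions 2,4,...): 0 5 9 8 6 9 6 → sum 43
  kept (positions 1,3,...): 7 2 8 3 7 3 1 2 → sum 33
Total = 76.
76 mod 10 = 6, so the number is invalid.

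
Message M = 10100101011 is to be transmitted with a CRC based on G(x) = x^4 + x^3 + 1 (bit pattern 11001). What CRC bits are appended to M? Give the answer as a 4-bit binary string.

1111

Append 4 zeros: 101001010110000. Divide by 11001 (XOR where the leading bit is 1):
  pos 0: 10100 XOR 11001 = 01101
  pos 1: 11011 XOR 11001 = 00010
  pos 4: 10010 XOR 11001 = 01011
  pos 5: 10111 XOR 11001 = 01110
  pos 6: 11101 XOR 11001 = 00100
  pos 8: 10000 XOR 11001 = 01001
  pos 9: 10010 XOR 11001 = 01011
  pos 10: 10110 XOR 11001 = 01111
Remainder (last 4 bits) = 1111. This is the CRC / FCS.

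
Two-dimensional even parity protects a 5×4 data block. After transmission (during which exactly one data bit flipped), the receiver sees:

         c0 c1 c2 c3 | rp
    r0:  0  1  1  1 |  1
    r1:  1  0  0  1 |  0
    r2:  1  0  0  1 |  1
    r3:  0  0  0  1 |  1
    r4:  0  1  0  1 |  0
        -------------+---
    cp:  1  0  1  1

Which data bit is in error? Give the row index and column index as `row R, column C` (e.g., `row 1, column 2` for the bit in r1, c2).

Recompute each row's even parity and compare to rp:
  r0: data parity 1, sent rp 1 → ok
  r1: data parity 0, sent rp 0 → ok
  r2: data parity 0, sent rp 1 → mismatch
  r3: data parity 1, sent rp 1 → ok
  r4: data parity 0, sent rp 0 → ok
Recompute each column's even parity and compare to cp:
  c0: data parity 0, sent cp 1 → mismatch
  c1: data parity 0, sent cp 0 → ok
  c2: data parity 1, sent cp 1 → ok
  c3: data parity 1, sent cp 1 → ok
Exactly one row (r2) and one column (c0) fail → the flipped bit is at their intersection.

row 2, column 0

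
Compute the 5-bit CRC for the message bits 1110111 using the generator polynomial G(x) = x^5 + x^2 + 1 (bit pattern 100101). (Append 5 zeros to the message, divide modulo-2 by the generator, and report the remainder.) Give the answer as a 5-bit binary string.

10111

Append 5 zeros: 111011100000. Divide by 100101 (XOR where the leading bit is 1):
  pos 0: 111011 XOR 100101 = 011110
  pos 1: 111101 XOR 100101 = 011000
  pos 2: 110000 XOR 100101 = 010101
  pos 3: 101010 XOR 100101 = 001111
  pos 5: 111100 XOR 100101 = 011001
  pos 6: 110010 XOR 100101 = 010111
Remainder (last 5 bits) = 10111. This is the CRC / FCS.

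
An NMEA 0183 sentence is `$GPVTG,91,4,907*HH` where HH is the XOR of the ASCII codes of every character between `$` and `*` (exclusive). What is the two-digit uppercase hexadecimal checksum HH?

XOR the ASCII codes of the payload characters:
  'G' = 0x47 → acc = 0x47
  'P' = 0x50 → acc = 0x17
  'V' = 0x56 → acc = 0x41
  'T' = 0x54 → acc = 0x15
  'G' = 0x47 → acc = 0x52
  ',' = 0x2C → acc = 0x7E
  '9' = 0x39 → acc = 0x47
  '1' = 0x31 → acc = 0x76
  ',' = 0x2C → acc = 0x5A
  '4' = 0x34 → acc = 0x6E
  ',' = 0x2C → acc = 0x42
  '9' = 0x39 → acc = 0x7B
  '0' = 0x30 → acc = 0x4B
  '7' = 0x37 → acc = 0x7C
Checksum = 0x7C.

7C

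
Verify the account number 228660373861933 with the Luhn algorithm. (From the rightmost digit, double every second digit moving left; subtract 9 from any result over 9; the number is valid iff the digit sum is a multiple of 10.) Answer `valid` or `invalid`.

From the right, keep odd positions and double even positions (subtract 9 from any doubled value over 9):
  doubled (positions 2,4,...): 6 2 7 5 0 3 4 → sum 27
  kept (positions 1,3,...): 3 9 6 3 3 6 8 2 → sum 40
Total = 67.
67 mod 10 = 7, so the number is invalid.

invalid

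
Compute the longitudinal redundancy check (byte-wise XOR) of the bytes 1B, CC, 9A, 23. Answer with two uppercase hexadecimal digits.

6E

XOR the bytes together:
  start with 0x1B
  0x1B ⊕ 0xCC = 0xD7
  0xD7 ⊕ 0x9A = 0x4D
  0x4D ⊕ 0x23 = 0x6E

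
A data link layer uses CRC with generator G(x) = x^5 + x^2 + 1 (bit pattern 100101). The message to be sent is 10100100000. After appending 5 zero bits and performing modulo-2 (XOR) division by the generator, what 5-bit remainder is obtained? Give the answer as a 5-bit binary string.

10010

Append 5 zeros: 1010010000000000. Divide by 100101 (XOR where the leading bit is 1):
  pos 0: 101001 XOR 100101 = 001100
  pos 2: 110000 XOR 100101 = 010101
  pos 3: 101010 XOR 100101 = 001111
  pos 5: 111100 XOR 100101 = 011001
  pos 6: 110010 XOR 100101 = 010111
  pos 7: 101110 XOR 100101 = 001011
  pos 9: 101100 XOR 100101 = 001001
Remainder (last 5 bits) = 10010. This is the CRC / FCS.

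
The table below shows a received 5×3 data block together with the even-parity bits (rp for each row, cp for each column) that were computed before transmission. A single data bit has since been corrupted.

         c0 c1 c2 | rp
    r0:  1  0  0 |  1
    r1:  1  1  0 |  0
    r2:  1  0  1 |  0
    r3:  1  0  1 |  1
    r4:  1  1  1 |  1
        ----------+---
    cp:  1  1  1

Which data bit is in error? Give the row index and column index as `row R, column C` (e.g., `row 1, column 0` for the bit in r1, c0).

Recompute each row's even parity and compare to rp:
  r0: data parity 1, sent rp 1 → ok
  r1: data parity 0, sent rp 0 → ok
  r2: data parity 0, sent rp 0 → ok
  r3: data parity 0, sent rp 1 → mismatch
  r4: data parity 1, sent rp 1 → ok
Recompute each column's even parity and compare to cp:
  c0: data parity 1, sent cp 1 → ok
  c1: data parity 0, sent cp 1 → mismatch
  c2: data parity 1, sent cp 1 → ok
Exactly one row (r3) and one column (c1) fail → the flipped bit is at their intersection.

row 3, column 1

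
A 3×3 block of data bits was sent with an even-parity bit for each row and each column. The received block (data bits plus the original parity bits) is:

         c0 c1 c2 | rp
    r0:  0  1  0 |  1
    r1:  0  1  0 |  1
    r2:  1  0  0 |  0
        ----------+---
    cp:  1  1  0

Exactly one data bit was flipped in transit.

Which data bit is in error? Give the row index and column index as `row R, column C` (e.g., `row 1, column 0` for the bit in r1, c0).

row 2, column 1

Recompute each row's even parity and compare to rp:
  r0: data parity 1, sent rp 1 → ok
  r1: data parity 1, sent rp 1 → ok
  r2: data parity 1, sent rp 0 → mismatch
Recompute each column's even parity and compare to cp:
  c0: data parity 1, sent cp 1 → ok
  c1: data parity 0, sent cp 1 → mismatch
  c2: data parity 0, sent cp 0 → ok
Exactly one row (r2) and one column (c1) fail → the flipped bit is at their intersection.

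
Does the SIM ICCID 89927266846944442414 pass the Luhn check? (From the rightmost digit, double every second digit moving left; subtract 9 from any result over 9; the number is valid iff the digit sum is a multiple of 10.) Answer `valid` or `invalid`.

From the right, keep odd positions and double even positions (subtract 9 from any doubled value over 9):
  doubled (positions 2,4,...): 2 4 8 8 3 7 3 5 9 7 → sum 56
  kept (positions 1,3,...): 4 4 4 4 9 4 6 2 2 9 → sum 48
Total = 104.
104 mod 10 = 4, so the number is invalid.

invalid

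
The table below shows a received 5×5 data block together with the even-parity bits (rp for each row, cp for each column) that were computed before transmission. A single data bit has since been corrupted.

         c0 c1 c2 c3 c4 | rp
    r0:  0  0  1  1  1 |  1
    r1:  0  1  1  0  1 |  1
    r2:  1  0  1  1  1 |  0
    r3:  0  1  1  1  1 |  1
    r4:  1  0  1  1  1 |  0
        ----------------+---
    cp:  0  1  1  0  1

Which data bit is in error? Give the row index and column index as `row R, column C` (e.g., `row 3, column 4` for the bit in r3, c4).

Recompute each row's even parity and compare to rp:
  r0: data parity 1, sent rp 1 → ok
  r1: data parity 1, sent rp 1 → ok
  r2: data parity 0, sent rp 0 → ok
  r3: data parity 0, sent rp 1 → mismatch
  r4: data parity 0, sent rp 0 → ok
Recompute each column's even parity and compare to cp:
  c0: data parity 0, sent cp 0 → ok
  c1: data parity 0, sent cp 1 → mismatch
  c2: data parity 1, sent cp 1 → ok
  c3: data parity 0, sent cp 0 → ok
  c4: data parity 1, sent cp 1 → ok
Exactly one row (r3) and one column (c1) fail → the flipped bit is at their intersection.

row 3, column 1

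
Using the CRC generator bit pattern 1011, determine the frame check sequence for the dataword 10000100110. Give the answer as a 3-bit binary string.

Append 3 zeros: 10000100110000. Divide by 1011 (XOR where the leading bit is 1):
  pos 0: 1000 XOR 1011 = 0011
  pos 2: 1101 XOR 1011 = 0110
  pos 3: 1100 XOR 1011 = 0111
  pos 4: 1110 XOR 1011 = 0101
  pos 5: 1011 XOR 1011 = 0000
  pos 9: 1000 XOR 1011 = 0011
Remainder (last 3 bits) = 110. This is the CRC / FCS.

110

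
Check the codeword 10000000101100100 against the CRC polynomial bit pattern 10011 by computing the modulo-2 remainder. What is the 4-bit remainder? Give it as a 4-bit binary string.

1001

Modulo-2 division of 10000000101100100 by 10011:
  pos 0: 10000 XOR 10011 = 00011
  pos 3: 11000 XOR 10011 = 01011
  pos 4: 10111 XOR 10011 = 00100
  pos 6: 10001 XOR 10011 = 00010
  pos 9: 10100 XOR 10011 = 00111
  pos 11: 11110 XOR 10011 = 01101
  pos 12: 11010 XOR 10011 = 01001
Remainder = 1001 (nonzero — an error is detected).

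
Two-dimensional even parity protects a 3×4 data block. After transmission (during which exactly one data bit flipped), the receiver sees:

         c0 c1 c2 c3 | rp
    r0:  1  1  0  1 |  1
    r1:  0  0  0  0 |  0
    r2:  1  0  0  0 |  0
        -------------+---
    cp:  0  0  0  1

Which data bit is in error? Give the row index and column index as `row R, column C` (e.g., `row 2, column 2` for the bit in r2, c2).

Recompute each row's even parity and compare to rp:
  r0: data parity 1, sent rp 1 → ok
  r1: data parity 0, sent rp 0 → ok
  r2: data parity 1, sent rp 0 → mismatch
Recompute each column's even parity and compare to cp:
  c0: data parity 0, sent cp 0 → ok
  c1: data parity 1, sent cp 0 → mismatch
  c2: data parity 0, sent cp 0 → ok
  c3: data parity 1, sent cp 1 → ok
Exactly one row (r2) and one column (c1) fail → the flipped bit is at their intersection.

row 2, column 1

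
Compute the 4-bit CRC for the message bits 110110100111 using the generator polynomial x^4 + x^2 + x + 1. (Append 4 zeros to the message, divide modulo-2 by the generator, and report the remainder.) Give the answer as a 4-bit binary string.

Append 4 zeros: 1101101001110000. Divide by 10111 (XOR where the leading bit is 1):
  pos 0: 11011 XOR 10111 = 01100
  pos 1: 11000 XOR 10111 = 01111
  pos 2: 11111 XOR 10111 = 01000
  pos 3: 10000 XOR 10111 = 00111
  pos 5: 11101 XOR 10111 = 01010
  pos 6: 10101 XOR 10111 = 00010
  pos 9: 10100 XOR 10111 = 00011
Remainder (last 4 bits) = 1100. This is the CRC / FCS.

1100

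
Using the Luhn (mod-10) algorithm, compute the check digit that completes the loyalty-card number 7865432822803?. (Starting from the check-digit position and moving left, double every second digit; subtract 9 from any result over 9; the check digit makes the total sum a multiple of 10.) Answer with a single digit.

7

Partial digits right→left: 3 0 8 2 2 8 2 3 4 5 6 8 7
Double every second digit counting from the check-digit position (so the 1st, 3rd, 5th, ... of the partial from the right).
  doubled (with −9 where >9): 6 7 4 4 8 3 5 → sum 37
  kept as-is: 0 2 8 3 5 8 → sum 26
Total = 37 + 26 = 63.
Check digit = (10 − (63 mod 10)) mod 10 = 7.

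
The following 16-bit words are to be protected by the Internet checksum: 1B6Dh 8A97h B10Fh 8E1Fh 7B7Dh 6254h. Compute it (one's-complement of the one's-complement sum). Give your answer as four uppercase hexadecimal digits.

One's-complement addition (fold any carry out of bit 15 back into bit 0):
  0x1B6D + 0x8A97 = 0x0A604
  0xA604 + 0xB10F = 0x15713 → wrap carry → 0x5714
  0x5714 + 0x8E1F = 0x0E533
  0xE533 + 0x7B7D = 0x160B0 → wrap carry → 0x60B1
  0x60B1 + 0x6254 = 0x0C305
One's-complement sum = 0xC305.
Checksum = ~0xC305 & 0xFFFF = 0x3CFA.

3CFA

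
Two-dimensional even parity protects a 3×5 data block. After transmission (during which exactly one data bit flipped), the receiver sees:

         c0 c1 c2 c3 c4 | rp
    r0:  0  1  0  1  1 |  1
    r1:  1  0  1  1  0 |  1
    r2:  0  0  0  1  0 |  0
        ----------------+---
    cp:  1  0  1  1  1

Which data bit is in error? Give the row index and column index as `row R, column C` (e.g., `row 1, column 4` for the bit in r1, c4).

row 2, column 1

Recompute each row's even parity and compare to rp:
  r0: data parity 1, sent rp 1 → ok
  r1: data parity 1, sent rp 1 → ok
  r2: data parity 1, sent rp 0 → mismatch
Recompute each column's even parity and compare to cp:
  c0: data parity 1, sent cp 1 → ok
  c1: data parity 1, sent cp 0 → mismatch
  c2: data parity 1, sent cp 1 → ok
  c3: data parity 1, sent cp 1 → ok
  c4: data parity 1, sent cp 1 → ok
Exactly one row (r2) and one column (c1) fail → the flipped bit is at their intersection.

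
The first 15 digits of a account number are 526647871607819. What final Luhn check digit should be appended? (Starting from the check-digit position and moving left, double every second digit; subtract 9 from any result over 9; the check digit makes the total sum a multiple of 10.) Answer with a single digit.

Partial digits right→left: 9 1 8 7 0 6 1 7 8 7 4 6 6 2 5
Double every second digit counting from the check-digit position (so the 1st, 3rd, 5th, ... of the partial from the right).
  doubled (with −9 where >9): 9 7 0 2 7 8 3 1 → sum 37
  kept as-is: 1 7 6 7 7 6 2 → sum 36
Total = 37 + 36 = 73.
Check digit = (10 − (73 mod 10)) mod 10 = 7.

7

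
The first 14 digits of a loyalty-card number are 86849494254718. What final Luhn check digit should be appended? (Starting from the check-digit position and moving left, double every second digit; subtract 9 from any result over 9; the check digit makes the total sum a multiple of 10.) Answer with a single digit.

Partial digits right→left: 8 1 7 4 5 2 4 9 4 9 4 8 6 8
Double every second digit counting from the check-digit position (so the 1st, 3rd, 5th, ... of the partial from the right).
  doubled (with −9 where >9): 7 5 1 8 8 8 3 → sum 40
  kept as-is: 1 4 2 9 9 8 8 → sum 41
Total = 40 + 41 = 81.
Check digit = (10 − (81 mod 10)) mod 10 = 9.

9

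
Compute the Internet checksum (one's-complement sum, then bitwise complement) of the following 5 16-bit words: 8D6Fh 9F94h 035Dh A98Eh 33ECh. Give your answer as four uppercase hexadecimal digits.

One's-complement addition (fold any carry out of bit 15 back into bit 0):
  0x8D6F + 0x9F94 = 0x12D03 → wrap carry → 0x2D04
  0x2D04 + 0x035D = 0x03061
  0x3061 + 0xA98E = 0x0D9EF
  0xD9EF + 0x33EC = 0x10DDB → wrap carry → 0x0DDC
One's-complement sum = 0x0DDC.
Checksum = ~0x0DDC & 0xFFFF = 0xF223.

F223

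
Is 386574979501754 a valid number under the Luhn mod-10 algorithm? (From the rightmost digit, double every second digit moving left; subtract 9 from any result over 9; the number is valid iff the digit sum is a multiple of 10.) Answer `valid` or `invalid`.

valid

From the right, keep odd positions and double even positions (subtract 9 from any doubled value over 9):
  doubled (positions 2,4,...): 1 2 1 5 8 1 7 → sum 25
  kept (positions 1,3,...): 4 7 0 9 9 7 6 3 → sum 45
Total = 70.
70 mod 10 = 0, so the number is valid.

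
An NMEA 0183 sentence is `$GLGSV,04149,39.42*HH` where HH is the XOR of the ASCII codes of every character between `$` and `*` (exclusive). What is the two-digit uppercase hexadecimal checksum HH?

53

XOR the ASCII codes of the payload characters:
  'G' = 0x47 → acc = 0x47
  'L' = 0x4C → acc = 0x0B
  'G' = 0x47 → acc = 0x4C
  'S' = 0x53 → acc = 0x1F
  'V' = 0x56 → acc = 0x49
  ',' = 0x2C → acc = 0x65
  '0' = 0x30 → acc = 0x55
  '4' = 0x34 → acc = 0x61
  '1' = 0x31 → acc = 0x50
  '4' = 0x34 → acc = 0x64
  '9' = 0x39 → acc = 0x5D
  ',' = 0x2C → acc = 0x71
  '3' = 0x33 → acc = 0x42
  '9' = 0x39 → acc = 0x7B
  '.' = 0x2E → acc = 0x55
  '4' = 0x34 → acc = 0x61
  '2' = 0x32 → acc = 0x53
Checksum = 0x53.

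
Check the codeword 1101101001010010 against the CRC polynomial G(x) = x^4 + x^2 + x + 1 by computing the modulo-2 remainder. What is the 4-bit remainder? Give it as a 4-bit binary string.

Modulo-2 division of 1101101001010010 by 10111:
  pos 0: 11011 XOR 10111 = 01100
  pos 1: 11000 XOR 10111 = 01111
  pos 2: 11111 XOR 10111 = 01000
  pos 3: 10000 XOR 10111 = 00111
  pos 5: 11101 XOR 10111 = 01010
  pos 6: 10100 XOR 10111 = 00011
  pos 9: 11100 XOR 10111 = 01011
  pos 10: 10111 XOR 10111 = 00000
Remainder = 0000 (zero — the frame passes the CRC check).

0000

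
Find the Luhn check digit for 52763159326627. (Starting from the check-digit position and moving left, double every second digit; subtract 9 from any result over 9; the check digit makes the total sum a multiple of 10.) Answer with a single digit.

9

Partial digits right→left: 7 2 6 6 2 3 9 5 1 3 6 7 2 5
Double every second digit counting from the check-digit position (so the 1st, 3rd, 5th, ... of the partial from the right).
  doubled (with −9 where >9): 5 3 4 9 2 3 4 → sum 30
  kept as-is: 2 6 3 5 3 7 5 → sum 31
Total = 30 + 31 = 61.
Check digit = (10 − (61 mod 10)) mod 10 = 9.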